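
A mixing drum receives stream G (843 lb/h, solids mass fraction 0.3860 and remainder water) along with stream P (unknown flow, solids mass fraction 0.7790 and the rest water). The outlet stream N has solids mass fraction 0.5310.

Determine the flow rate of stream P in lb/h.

Let P be the unknown flow. Total out = 843 + P.
solids balance: 325.4 + 0.779·P = 0.531·(843 + P)
(0.779 − 0.531)·P = 0.531×843 − 325.4 = 122.24
P = 122.24 / 0.248 = 492.88 lb/h

492.9 lb/h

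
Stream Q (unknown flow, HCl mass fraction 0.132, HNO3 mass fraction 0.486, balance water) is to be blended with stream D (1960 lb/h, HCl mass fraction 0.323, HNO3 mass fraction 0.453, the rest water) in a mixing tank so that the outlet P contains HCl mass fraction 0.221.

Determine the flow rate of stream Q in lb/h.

2246 lb/h

Let Q be the unknown flow. Total out = 1960 + Q.
HCl balance: 633.08 + 0.132·Q = 0.221·(1960 + Q)
(0.132 − 0.221)·Q = 0.221×1960 − 633.08 = -199.92
Q = -199.92 / -0.089 = 2246.3 lb/h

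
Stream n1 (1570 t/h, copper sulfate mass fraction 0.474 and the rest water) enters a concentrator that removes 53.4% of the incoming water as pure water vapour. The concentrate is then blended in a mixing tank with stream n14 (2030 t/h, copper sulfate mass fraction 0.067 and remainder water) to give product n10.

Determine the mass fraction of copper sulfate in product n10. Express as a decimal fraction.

0.279

Vapour removed = 0.534×0.526×1570 = 440.99 t/h; concentrate = 1129 t/h.
copper sulfate reaching the mixer = 744.18 (from concentrate) + 2030×0.067 = 880.19 t/h.
Product flow = 1129 + 2030 = 3159 t/h; copper sulfate fraction = 0.279.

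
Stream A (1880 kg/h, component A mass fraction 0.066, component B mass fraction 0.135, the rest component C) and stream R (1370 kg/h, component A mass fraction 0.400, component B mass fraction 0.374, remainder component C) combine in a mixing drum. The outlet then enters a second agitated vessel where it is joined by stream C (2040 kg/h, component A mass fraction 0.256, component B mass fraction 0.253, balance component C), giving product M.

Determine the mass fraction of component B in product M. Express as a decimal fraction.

Overall, product flow = 5290 kg/h.
component B in = 1880×0.135 + 1370×0.374 + 2040×0.253 = 1282.3 kg/h.
component B fraction in M = 0.242.

0.242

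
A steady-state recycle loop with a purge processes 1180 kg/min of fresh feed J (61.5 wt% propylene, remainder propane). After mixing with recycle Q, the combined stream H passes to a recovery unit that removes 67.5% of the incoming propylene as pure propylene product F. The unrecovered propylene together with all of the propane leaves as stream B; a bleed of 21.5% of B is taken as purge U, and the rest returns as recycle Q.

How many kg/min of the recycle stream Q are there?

propane enters only via J and leaves only via the purge: 1180×0.385 = 0.215×(propane in B), and the recovery unit passes all propane, so propane in H = propane in B = 2113 kg/min.
propylene in H: m_A = 1180×0.615 + (1−0.215)·(1−0.675)·m_A, so m_A = 725.7/0.7449 = 974.26 kg/min.
B = (1−0.675)×974.26 + 2113 = 2429.7 kg/min.
Recycle Q = (1−0.215)×2429.7 = 1907.3 kg/min.

1907 kg/min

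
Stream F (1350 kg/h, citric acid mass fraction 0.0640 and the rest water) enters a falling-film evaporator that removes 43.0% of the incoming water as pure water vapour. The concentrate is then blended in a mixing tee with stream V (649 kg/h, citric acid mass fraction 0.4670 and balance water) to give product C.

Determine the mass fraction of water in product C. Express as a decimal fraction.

Vapour removed = 0.430×0.936×1350 = 543.35 kg/h; concentrate = 806.65 kg/h.
water reaching the mixer = 720.25 (from concentrate) + 649×0.533 = 1066.2 kg/h.
Product flow = 806.65 + 649 = 1455.7 kg/h; water fraction = 0.7324.

0.7324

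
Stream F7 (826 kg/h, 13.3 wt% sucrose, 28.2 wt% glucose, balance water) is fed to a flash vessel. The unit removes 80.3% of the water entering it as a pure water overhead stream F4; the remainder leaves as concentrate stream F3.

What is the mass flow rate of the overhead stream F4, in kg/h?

water entering = 826×0.585 = 483.21 kg/h; overhead removed = 0.803×483.21 = 388.02 kg/h.

388 kg/h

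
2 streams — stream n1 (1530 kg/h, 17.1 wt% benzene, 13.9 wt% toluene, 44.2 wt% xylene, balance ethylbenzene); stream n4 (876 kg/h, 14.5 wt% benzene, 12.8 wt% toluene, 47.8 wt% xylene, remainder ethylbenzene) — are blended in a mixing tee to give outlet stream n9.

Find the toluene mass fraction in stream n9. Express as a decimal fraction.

0.1350

Total flow out = 1530 + 876 = 2406 kg/h.
toluene in = 1530×0.139 + 876×0.128 = 324.8 kg/h.
toluene mass fraction in n9 = 324.8/2406 = 0.1350.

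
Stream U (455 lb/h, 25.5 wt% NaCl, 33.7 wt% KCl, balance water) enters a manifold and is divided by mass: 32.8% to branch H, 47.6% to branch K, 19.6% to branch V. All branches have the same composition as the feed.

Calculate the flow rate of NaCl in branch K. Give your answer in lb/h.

Branch K total = 0.476×455 = 216.58 lb/h.
NaCl in K = 0.255×216.58 = 55.228 lb/h.

55.23 lb/h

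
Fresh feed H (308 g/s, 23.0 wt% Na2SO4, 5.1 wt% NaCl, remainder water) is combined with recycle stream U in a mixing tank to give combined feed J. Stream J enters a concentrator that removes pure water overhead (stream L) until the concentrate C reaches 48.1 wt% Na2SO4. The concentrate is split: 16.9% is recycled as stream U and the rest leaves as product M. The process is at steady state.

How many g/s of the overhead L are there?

Overall Na2SO4 balance (none leaves overhead): Na2SO4 in fresh feed = Na2SO4 in product, i.e. 308×0.230 = (1−0.169)·C·0.481.
C = 70.84/(0.481×0.831) = 177.23 g/s.
Recycle U = 0.169×177.23 = 29.952 g/s.
Combined feed J = 308 + 29.952 = 337.95 g/s.
Overhead L = J − C = 337.95 − 177.23 = 160.72 g/s.

160.7 g/s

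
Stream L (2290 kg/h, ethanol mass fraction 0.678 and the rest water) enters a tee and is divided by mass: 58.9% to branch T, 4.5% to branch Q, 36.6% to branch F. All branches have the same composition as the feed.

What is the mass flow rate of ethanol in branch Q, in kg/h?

Branch Q total = 0.045×2290 = 103.05 kg/h.
ethanol in Q = 0.678×103.05 = 69.868 kg/h.

69.87 kg/h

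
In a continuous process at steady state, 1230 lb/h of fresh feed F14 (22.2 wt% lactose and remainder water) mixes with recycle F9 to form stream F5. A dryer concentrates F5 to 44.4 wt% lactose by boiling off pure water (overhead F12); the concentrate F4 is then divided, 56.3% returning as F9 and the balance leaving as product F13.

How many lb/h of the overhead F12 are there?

Overall lactose balance (none leaves overhead): lactose in fresh feed = lactose in product, i.e. 1230×0.222 = (1−0.563)·F4·0.444.
F4 = 273.06/(0.444×0.437) = 1407.3 lb/h.
Recycle F9 = 0.563×1407.3 = 792.32 lb/h.
Combined feed F5 = 1230 + 792.32 = 2022.3 lb/h.
Overhead F12 = F5 − F4 = 2022.3 − 1407.3 = 615 lb/h.

615 lb/h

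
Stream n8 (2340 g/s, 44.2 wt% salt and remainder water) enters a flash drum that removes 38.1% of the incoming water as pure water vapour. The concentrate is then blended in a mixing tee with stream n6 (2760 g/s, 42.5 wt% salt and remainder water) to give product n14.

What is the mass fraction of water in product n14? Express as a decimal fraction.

0.5204

Vapour removed = 0.381×0.558×2340 = 497.48 g/s; concentrate = 1842.5 g/s.
water reaching the mixer = 808.24 (from concentrate) + 2760×0.575 = 2395.2 g/s.
Product flow = 1842.5 + 2760 = 4602.5 g/s; water fraction = 0.5204.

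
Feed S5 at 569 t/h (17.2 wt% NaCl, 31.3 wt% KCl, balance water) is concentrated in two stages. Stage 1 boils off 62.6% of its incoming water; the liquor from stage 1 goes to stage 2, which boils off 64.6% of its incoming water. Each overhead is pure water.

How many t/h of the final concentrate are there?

314.8 t/h

water in feed = 569×0.515 = 293.04 t/h.
After stage 1: water left = (1−0.626)×293.04 = 109.6; stream total = 385.56 t/h.
After stage 2: water left = (1−0.646)×109.6 = 38.797; final concentrate = 314.76 t/h.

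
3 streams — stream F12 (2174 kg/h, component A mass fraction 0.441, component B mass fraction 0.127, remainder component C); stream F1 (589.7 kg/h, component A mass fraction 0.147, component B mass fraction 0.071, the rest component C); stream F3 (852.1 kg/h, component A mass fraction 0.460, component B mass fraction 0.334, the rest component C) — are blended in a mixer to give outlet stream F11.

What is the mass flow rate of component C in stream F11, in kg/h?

component C out = component C in = 2174×0.432 + 589.7×0.782 + 852.1×0.206 = 1575.8 kg/h.

1576 kg/h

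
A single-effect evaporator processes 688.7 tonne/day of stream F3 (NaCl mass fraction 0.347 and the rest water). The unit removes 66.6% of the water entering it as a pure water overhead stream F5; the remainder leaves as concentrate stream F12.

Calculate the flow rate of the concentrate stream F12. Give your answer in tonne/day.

389.2 tonne/day

water entering = 688.7×0.653 = 449.72 tonne/day; overhead removed = 0.666×449.72 = 299.51 tonne/day.
Concentrate = 688.7 − 299.51 = 389.19 tonne/day.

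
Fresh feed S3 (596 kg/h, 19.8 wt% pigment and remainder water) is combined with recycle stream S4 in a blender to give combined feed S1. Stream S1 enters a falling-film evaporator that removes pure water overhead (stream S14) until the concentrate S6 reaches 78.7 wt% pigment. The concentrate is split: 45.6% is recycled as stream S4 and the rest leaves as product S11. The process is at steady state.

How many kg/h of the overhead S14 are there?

446.1 kg/h

Overall pigment balance (none leaves overhead): pigment in fresh feed = pigment in product, i.e. 596×0.198 = (1−0.456)·S6·0.787.
S6 = 118.01/(0.787×0.544) = 275.64 kg/h.
Recycle S4 = 0.456×275.64 = 125.69 kg/h.
Combined feed S1 = 596 + 125.69 = 721.69 kg/h.
Overhead S14 = S1 − S6 = 721.69 − 275.64 = 446.05 kg/h.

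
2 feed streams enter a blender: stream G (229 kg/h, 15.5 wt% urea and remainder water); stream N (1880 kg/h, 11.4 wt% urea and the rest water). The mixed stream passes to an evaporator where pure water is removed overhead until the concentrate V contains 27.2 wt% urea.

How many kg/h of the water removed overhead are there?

urea entering = 229×0.155 + 1880×0.114 = 249.82 kg/h.
All urea reports to V, so V = 249.82/0.272 = 918.44 kg/h.
Total feed = 2109 kg/h; overhead = 2109 − 918.44 = 1190.6 kg/h.

1191 kg/h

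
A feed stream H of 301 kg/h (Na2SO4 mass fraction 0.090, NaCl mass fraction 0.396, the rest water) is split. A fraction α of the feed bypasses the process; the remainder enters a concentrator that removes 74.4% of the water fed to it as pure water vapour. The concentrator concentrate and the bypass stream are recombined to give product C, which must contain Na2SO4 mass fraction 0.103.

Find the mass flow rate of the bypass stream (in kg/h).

201.7 kg/h

All 301×0.090 = 27.09 kg/h of Na2SO4 reaches C, so C = 27.09/0.103 = 263.01 kg/h and vapour = 37.99 kg/h.
The evaporator receives (1−α)·301 of feed at 0.514 water and removes 0.744 of that water:
0.744×0.514×(1−α)×301 = 37.99
(1−α) = 37.99/115.11 = 0.3300;  α = 0.6700.
Bypass flow = 0.6700×301 = 201.66 kg/h.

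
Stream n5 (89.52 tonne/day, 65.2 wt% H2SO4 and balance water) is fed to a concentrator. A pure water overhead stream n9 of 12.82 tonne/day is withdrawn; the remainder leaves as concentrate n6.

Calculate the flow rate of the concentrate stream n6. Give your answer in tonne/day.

76.7 tonne/day

Concentrate = 89.52 − 12.82 = 76.7 tonne/day.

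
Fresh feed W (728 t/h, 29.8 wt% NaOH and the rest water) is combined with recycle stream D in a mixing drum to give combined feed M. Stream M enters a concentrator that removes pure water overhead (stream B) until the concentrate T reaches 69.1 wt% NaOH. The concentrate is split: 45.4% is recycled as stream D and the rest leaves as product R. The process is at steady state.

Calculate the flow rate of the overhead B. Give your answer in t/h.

414 t/h

Overall NaOH balance (none leaves overhead): NaOH in fresh feed = NaOH in product, i.e. 728×0.298 = (1−0.454)·T·0.691.
T = 216.94/(0.691×0.546) = 575.01 t/h.
Recycle D = 0.454×575.01 = 261.06 t/h.
Combined feed M = 728 + 261.06 = 989.06 t/h.
Overhead B = M − T = 989.06 − 575.01 = 414.04 t/h.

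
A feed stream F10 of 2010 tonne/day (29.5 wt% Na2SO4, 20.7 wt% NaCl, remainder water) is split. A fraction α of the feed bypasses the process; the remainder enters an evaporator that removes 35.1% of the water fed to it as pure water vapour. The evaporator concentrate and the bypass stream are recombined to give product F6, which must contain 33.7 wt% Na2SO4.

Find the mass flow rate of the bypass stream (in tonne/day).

576.9 tonne/day

All 2010×0.295 = 592.95 tonne/day of Na2SO4 reaches F6, so F6 = 592.95/0.337 = 1759.5 tonne/day and vapour = 250.5 tonne/day.
The evaporator receives (1−α)·2010 of feed at 0.498 water and removes 0.351 of that water:
0.351×0.498×(1−α)×2010 = 250.5
(1−α) = 250.5/351.34 = 0.7130;  α = 0.2870.
Bypass flow = 0.2870×2010 = 576.89 tonne/day.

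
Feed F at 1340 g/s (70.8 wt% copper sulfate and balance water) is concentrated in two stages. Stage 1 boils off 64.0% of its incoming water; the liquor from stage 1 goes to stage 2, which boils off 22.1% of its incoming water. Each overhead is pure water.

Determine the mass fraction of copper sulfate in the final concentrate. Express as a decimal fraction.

water in feed = 1340×0.292 = 391.28 g/s.
After stage 1: water left = (1−0.640)×391.28 = 140.86; stream total = 1089.6 g/s.
After stage 2: water left = (1−0.221)×140.86 = 109.73; final concentrate = 1058.5 g/s.
copper sulfate fraction = 948.72/1058.5 = 0.8963.

0.8963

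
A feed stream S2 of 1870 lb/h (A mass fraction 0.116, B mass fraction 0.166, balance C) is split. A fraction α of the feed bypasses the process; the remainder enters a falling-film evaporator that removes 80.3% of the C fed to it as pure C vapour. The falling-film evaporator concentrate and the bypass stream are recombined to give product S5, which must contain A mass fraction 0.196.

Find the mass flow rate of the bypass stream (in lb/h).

All 1870×0.116 = 216.92 lb/h of A reaches S5, so S5 = 216.92/0.196 = 1106.7 lb/h and vapour = 763.27 lb/h.
The evaporator receives (1−α)·1870 of feed at 0.718 C and removes 0.803 of that C:
0.803×0.718×(1−α)×1870 = 763.27
(1−α) = 763.27/1078.2 = 0.7079;  α = 0.2921.
Bypass flow = 0.2921×1870 = 546.16 lb/h.

546.2 lb/h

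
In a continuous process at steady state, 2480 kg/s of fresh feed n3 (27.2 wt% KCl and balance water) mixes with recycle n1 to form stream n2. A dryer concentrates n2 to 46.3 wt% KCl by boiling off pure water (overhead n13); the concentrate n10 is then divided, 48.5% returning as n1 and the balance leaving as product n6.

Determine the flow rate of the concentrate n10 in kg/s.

2829 kg/s

Overall KCl balance (none leaves overhead): KCl in fresh feed = KCl in product, i.e. 2480×0.272 = (1−0.485)·n10·0.463.
n10 = 674.56/(0.463×0.515) = 2829 kg/s.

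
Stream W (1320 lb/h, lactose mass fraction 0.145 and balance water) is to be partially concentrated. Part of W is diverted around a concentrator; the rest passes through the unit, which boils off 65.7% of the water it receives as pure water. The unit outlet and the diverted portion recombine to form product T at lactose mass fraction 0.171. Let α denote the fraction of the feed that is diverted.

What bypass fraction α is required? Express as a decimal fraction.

0.729

All 1320×0.145 = 191.4 lb/h of lactose reaches T, so T = 191.4/0.171 = 1119.3 lb/h and vapour = 200.7 lb/h.
The evaporator receives (1−α)·1320 of feed at 0.855 water and removes 0.657 of that water:
0.657×0.855×(1−α)×1320 = 200.7
(1−α) = 200.7/741.49 = 0.2707;  α = 0.7293.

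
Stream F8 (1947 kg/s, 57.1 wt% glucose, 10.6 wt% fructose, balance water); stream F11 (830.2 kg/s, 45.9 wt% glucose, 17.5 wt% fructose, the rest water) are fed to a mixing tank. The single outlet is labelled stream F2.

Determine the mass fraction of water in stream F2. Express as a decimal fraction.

Total flow out = 1947 + 830.2 = 2777.2 kg/s.
water in = 1947×0.323 + 830.2×0.366 = 932.73 kg/s.
water mass fraction in F2 = 932.73/2777.2 = 0.336.

0.336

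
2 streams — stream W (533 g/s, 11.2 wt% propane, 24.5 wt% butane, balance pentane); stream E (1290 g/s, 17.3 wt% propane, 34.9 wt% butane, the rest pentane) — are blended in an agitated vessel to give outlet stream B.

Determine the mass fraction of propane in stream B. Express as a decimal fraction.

Total flow out = 533 + 1290 = 1823 g/s.
propane in = 533×0.112 + 1290×0.173 = 282.87 g/s.
propane mass fraction in B = 282.87/1823 = 0.155.

0.155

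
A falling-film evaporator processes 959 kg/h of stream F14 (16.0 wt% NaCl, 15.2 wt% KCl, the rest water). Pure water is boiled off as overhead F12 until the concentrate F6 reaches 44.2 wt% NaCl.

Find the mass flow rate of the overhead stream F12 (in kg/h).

NaCl is conserved: 959×0.160 = 153.44 kg/h all reports to the concentrate.
Concentrate = 153.44/(target fraction) = 347.15 kg/h.
Overhead = 959 − 347.15 = 611.85 kg/h.

611.9 kg/h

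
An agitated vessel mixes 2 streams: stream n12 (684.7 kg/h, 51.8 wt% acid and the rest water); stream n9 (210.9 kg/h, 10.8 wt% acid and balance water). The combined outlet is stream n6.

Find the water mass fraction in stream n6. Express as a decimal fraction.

0.5785

Total flow out = 684.7 + 210.9 = 895.6 kg/h.
water in = 684.7×0.482 + 210.9×0.892 = 518.15 kg/h.
water mass fraction in n6 = 518.15/895.6 = 0.5785.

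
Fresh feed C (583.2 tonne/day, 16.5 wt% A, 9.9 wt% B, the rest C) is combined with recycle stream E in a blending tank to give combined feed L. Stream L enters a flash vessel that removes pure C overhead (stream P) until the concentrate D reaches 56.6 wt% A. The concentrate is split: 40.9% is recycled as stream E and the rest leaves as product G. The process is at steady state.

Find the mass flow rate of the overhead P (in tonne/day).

Overall A balance (none leaves overhead): A in fresh feed = A in product, i.e. 583.2×0.165 = (1−0.409)·D·0.566.
D = 96.228/(0.566×0.591) = 287.67 tonne/day.
Recycle E = 0.409×287.67 = 117.66 tonne/day.
Combined feed L = 583.2 + 117.66 = 700.86 tonne/day.
Overhead P = L − D = 700.86 − 287.67 = 413.19 tonne/day.

413.2 tonne/day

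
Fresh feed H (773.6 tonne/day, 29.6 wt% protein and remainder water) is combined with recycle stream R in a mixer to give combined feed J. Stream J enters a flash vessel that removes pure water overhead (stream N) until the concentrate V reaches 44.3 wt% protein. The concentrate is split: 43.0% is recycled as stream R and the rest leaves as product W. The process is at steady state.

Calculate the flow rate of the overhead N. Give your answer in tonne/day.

256.7 tonne/day

Overall protein balance (none leaves overhead): protein in fresh feed = protein in product, i.e. 773.6×0.296 = (1−0.430)·V·0.443.
V = 228.99/(0.443×0.570) = 906.84 tonne/day.
Recycle R = 0.430×906.84 = 389.94 tonne/day.
Combined feed J = 773.6 + 389.94 = 1163.5 tonne/day.
Overhead N = J − V = 1163.5 − 906.84 = 256.7 tonne/day.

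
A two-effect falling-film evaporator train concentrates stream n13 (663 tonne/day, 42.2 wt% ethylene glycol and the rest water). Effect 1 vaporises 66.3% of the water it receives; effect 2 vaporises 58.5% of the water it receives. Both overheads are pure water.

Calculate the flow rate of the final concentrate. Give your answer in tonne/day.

water in feed = 663×0.578 = 383.21 tonne/day.
After stage 1: water left = (1−0.663)×383.21 = 129.14; stream total = 408.93 tonne/day.
After stage 2: water left = (1−0.585)×129.14 = 53.594; final concentrate = 333.38 tonne/day.

333.4 tonne/day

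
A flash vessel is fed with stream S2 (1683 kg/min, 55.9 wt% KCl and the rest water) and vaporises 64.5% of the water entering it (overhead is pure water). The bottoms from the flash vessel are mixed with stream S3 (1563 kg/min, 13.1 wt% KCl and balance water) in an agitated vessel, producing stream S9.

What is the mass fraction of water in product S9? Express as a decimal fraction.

Vapour removed = 0.645×0.441×1683 = 478.72 kg/min; concentrate = 1204.3 kg/min.
water reaching the mixer = 263.48 (from concentrate) + 1563×0.869 = 1621.7 kg/min.
Product flow = 1204.3 + 1563 = 2767.3 kg/min; water fraction = 0.5860.

0.5860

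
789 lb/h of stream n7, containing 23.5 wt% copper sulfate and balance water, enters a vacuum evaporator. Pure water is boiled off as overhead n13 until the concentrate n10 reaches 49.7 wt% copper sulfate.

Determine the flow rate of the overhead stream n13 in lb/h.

415.9 lb/h

copper sulfate is conserved: 789×0.235 = 185.41 lb/h all reports to the concentrate.
Concentrate = 185.41/(target fraction) = 373.07 lb/h.
Overhead = 789 − 373.07 = 415.93 lb/h.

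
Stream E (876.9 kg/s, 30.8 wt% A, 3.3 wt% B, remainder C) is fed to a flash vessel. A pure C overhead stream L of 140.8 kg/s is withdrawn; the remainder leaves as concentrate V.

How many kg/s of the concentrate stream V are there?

Concentrate = 876.9 − 140.8 = 736.1 kg/s.

736.1 kg/s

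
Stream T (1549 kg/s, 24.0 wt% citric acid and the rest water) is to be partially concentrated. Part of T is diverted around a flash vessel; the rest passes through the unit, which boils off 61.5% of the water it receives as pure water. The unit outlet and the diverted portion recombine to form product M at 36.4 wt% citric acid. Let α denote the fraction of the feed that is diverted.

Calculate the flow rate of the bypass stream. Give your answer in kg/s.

420 kg/s

All 1549×0.240 = 371.76 kg/s of citric acid reaches M, so M = 371.76/0.364 = 1021.3 kg/s and vapour = 527.68 kg/s.
The evaporator receives (1−α)·1549 of feed at 0.760 water and removes 0.615 of that water:
0.615×0.760×(1−α)×1549 = 527.68
(1−α) = 527.68/724 = 0.7288;  α = 0.2712.
Bypass flow = 0.2712×1549 = 420.03 kg/s.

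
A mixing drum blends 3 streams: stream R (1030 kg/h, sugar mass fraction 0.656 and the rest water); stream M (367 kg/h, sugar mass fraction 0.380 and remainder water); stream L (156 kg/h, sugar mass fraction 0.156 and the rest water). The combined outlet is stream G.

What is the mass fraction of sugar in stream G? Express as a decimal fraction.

0.541

Total flow out = 1030 + 367 + 156 = 1553 kg/h.
sugar in = 1030×0.656 + 367×0.380 + 156×0.156 = 839.48 kg/h.
sugar mass fraction in G = 839.48/1553 = 0.541.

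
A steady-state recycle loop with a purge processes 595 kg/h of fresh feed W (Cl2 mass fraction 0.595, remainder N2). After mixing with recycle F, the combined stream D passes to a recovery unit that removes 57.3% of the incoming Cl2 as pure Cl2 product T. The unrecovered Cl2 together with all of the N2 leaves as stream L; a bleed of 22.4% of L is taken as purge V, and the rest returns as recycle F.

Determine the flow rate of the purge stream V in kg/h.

N2 enters only via W and leaves only via the purge: 595×0.405 = 0.224×(N2 in L), and the recovery unit passes all N2, so N2 in D = N2 in L = 1075.8 kg/h.
Cl2 in D: m_A = 595×0.595 + (1−0.224)·(1−0.573)·m_A, so m_A = 354.02/0.6686 = 529.46 kg/h.
L = (1−0.573)×529.46 + 1075.8 = 1301.9 kg/h.
Purge V = 0.224×1301.9 = 291.62 kg/h.

291.6 kg/h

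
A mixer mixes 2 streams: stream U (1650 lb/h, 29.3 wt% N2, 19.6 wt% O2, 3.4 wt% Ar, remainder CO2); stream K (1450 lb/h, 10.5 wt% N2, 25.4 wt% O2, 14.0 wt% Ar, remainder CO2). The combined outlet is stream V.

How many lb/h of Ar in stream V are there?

Ar out = Ar in = 1650×0.034 + 1450×0.140 = 259.1 lb/h.

259.1 lb/h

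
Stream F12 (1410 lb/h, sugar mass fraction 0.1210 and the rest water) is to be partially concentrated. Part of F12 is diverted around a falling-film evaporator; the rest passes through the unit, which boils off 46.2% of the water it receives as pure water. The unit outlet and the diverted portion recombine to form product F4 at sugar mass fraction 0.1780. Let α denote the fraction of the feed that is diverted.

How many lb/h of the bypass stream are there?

All 1410×0.121 = 170.61 lb/h of sugar reaches F4, so F4 = 170.61/0.178 = 958.48 lb/h and vapour = 451.52 lb/h.
The evaporator receives (1−α)·1410 of feed at 0.879 water and removes 0.462 of that water:
0.462×0.879×(1−α)×1410 = 451.52
(1−α) = 451.52/572.6 = 0.7885;  α = 0.2115.
Bypass flow = 0.2115×1410 = 298.16 lb/h.

298.2 lb/h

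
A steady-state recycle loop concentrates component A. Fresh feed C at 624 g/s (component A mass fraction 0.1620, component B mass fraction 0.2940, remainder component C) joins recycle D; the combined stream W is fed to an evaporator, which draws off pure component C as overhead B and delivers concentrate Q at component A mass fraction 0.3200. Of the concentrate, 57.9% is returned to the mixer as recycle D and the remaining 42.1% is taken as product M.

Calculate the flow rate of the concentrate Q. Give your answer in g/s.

Overall component A balance (none leaves overhead): component A in fresh feed = component A in product, i.e. 624×0.162 = (1−0.579)·Q·0.320.
Q = 101.09/(0.320×0.421) = 750.36 g/s.

750.4 g/s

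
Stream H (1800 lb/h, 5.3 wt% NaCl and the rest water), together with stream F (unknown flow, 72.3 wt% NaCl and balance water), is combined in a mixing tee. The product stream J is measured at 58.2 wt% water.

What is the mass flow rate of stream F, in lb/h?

Let F be the unknown flow. Total out = 1800 + F.
water balance: 1704.6 + 0.277·F = 0.582·(1800 + F)
(0.277 − 0.582)·F = 0.582×1800 − 1704.6 = -657
F = -657 / -0.305 = 2154.1 lb/h

2154 lb/h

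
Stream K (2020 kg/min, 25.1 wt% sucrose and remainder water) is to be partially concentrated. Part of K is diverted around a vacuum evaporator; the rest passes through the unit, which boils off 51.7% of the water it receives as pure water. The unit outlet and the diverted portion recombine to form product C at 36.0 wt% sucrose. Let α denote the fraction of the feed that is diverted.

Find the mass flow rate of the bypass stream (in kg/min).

440.6 kg/min

All 2020×0.251 = 507.02 kg/min of sucrose reaches C, so C = 507.02/0.360 = 1408.4 kg/min and vapour = 611.61 kg/min.
The evaporator receives (1−α)·2020 of feed at 0.749 water and removes 0.517 of that water:
0.517×0.749×(1−α)×2020 = 611.61
(1−α) = 611.61/782.21 = 0.7819;  α = 0.2181.
Bypass flow = 0.2181×2020 = 440.56 kg/min.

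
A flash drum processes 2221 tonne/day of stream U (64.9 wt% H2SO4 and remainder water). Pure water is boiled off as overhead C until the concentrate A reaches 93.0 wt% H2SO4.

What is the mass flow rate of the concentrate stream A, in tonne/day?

1550 tonne/day

H2SO4 is conserved: 2221×0.649 = 1441.4 tonne/day all reports to the concentrate.
Concentrate = 1441.4/(target fraction) = 1549.9 tonne/day.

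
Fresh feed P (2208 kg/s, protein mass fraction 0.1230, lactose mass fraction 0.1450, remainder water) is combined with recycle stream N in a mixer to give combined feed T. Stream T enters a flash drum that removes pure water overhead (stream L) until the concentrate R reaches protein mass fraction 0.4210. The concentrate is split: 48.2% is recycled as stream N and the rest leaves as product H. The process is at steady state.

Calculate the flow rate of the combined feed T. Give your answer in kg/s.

2808 kg/s

Overall protein balance (none leaves overhead): protein in fresh feed = protein in product, i.e. 2208×0.123 = (1−0.482)·R·0.421.
R = 271.58/(0.421×0.518) = 1245.4 kg/s.
Recycle N = 0.482×1245.4 = 600.26 kg/s.
Combined feed T = 2208 + 600.26 = 2808.3 kg/s.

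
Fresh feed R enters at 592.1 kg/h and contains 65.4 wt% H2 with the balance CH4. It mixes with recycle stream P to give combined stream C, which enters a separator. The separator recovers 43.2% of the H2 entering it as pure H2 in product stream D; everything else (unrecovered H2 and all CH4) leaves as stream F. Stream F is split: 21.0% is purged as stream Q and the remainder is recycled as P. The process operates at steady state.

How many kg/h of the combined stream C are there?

1678 kg/h

CH4 enters only via R and leaves only via the purge: 592.1×0.346 = 0.210×(CH4 in F), and the separator passes all CH4, so CH4 in C = CH4 in F = 975.56 kg/h.
H2 in C: m_A = 592.1×0.654 + (1−0.210)·(1−0.432)·m_A, so m_A = 387.23/0.5513 = 702.43 kg/h.
C = 702.43 + 975.56 = 1678 kg/h.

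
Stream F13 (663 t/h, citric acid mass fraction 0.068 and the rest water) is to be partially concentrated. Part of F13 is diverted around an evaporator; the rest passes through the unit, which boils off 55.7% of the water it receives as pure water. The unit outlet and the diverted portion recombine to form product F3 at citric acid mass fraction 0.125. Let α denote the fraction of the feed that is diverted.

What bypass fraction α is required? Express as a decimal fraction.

0.122

All 663×0.068 = 45.084 t/h of citric acid reaches F3, so F3 = 45.084/0.125 = 360.67 t/h and vapour = 302.33 t/h.
The evaporator receives (1−α)·663 of feed at 0.932 water and removes 0.557 of that water:
0.557×0.932×(1−α)×663 = 302.33
(1−α) = 302.33/344.18 = 0.8784;  α = 0.1216.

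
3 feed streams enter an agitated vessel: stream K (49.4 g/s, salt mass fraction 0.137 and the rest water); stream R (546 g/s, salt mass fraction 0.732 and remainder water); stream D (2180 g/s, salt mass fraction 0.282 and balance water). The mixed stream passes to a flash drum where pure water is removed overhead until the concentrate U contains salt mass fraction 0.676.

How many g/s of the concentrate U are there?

salt entering = 49.4×0.137 + 546×0.732 + 2180×0.282 = 1021.2 g/s.
All salt reports to U, so U = 1021.2/0.676 = 1510.7 g/s.

1511 g/s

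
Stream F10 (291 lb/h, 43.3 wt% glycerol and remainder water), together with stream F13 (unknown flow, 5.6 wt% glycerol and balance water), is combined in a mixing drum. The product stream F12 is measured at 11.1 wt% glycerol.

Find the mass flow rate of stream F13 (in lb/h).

1704 lb/h

Let F13 be the unknown flow. Total out = 291 + F13.
glycerol balance: 126 + 0.056·F13 = 0.111·(291 + F13)
(0.056 − 0.111)·F13 = 0.111×291 − 126 = -93.702
F13 = -93.702 / -0.055 = 1703.7 lb/h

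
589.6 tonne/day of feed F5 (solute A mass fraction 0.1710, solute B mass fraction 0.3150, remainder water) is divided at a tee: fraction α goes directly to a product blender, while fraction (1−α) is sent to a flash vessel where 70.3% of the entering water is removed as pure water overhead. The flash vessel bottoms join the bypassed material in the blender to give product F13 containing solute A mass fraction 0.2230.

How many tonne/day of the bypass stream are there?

209.1 tonne/day

All 589.6×0.171 = 100.82 tonne/day of solute A reaches F13, so F13 = 100.82/0.223 = 452.11 tonne/day and vapour = 137.49 tonne/day.
The evaporator receives (1−α)·589.6 of feed at 0.514 water and removes 0.703 of that water:
0.703×0.514×(1−α)×589.6 = 137.49
(1−α) = 137.49/213.05 = 0.6453;  α = 0.3547.
Bypass flow = 0.3547×589.6 = 209.12 tonne/day.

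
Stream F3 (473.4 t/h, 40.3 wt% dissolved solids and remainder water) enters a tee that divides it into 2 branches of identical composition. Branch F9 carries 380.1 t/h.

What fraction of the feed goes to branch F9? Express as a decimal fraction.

0.803

Fraction to F9 = 380.1/473.4 = 0.8029.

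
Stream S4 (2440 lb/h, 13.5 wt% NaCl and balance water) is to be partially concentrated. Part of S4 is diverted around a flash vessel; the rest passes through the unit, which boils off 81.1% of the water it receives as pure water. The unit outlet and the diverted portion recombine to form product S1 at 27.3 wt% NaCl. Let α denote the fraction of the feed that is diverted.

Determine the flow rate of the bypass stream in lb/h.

681.8 lb/h

All 2440×0.135 = 329.4 lb/h of NaCl reaches S1, so S1 = 329.4/0.273 = 1206.6 lb/h and vapour = 1233.4 lb/h.
The evaporator receives (1−α)·2440 of feed at 0.865 water and removes 0.811 of that water:
0.811×0.865×(1−α)×2440 = 1233.4
(1−α) = 1233.4/1711.7 = 0.7206;  α = 0.2794.
Bypass flow = 0.2794×2440 = 681.8 lb/h.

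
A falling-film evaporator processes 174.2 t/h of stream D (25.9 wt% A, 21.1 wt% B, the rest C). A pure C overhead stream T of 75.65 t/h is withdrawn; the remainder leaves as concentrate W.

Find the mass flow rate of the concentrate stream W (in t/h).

98.55 t/h

Concentrate = 174.2 − 75.65 = 98.55 t/h.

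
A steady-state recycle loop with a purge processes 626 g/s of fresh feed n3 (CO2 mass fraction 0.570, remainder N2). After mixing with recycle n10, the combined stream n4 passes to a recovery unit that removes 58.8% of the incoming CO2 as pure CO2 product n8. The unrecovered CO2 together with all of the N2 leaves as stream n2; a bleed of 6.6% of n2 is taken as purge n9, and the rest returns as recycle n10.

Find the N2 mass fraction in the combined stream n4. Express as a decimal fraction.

0.875

N2 enters only via n3 and leaves only via the purge: 626×0.430 = 0.066×(N2 in n2), and the recovery unit passes all N2, so N2 in n4 = N2 in n2 = 4078.5 g/s.
CO2 in n4: m_A = 626×0.570 + (1−0.066)·(1−0.588)·m_A, so m_A = 356.82/0.6152 = 580.01 g/s.
n4 = 580.01 + 4078.5 = 4658.5 g/s.
N2 fraction in n4 = 4078.5/4658.5 = 0.875.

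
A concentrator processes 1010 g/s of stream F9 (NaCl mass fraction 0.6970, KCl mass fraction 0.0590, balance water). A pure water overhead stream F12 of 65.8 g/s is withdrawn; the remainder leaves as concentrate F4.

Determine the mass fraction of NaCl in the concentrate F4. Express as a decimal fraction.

0.7456

NaCl is not removed: 1010×0.697 = 703.97 g/s of NaCl enters F4.
Concentrate = 1010 − 65.8 = 944.2 g/s.
Mass fraction = 703.97/944.2 = 0.7456.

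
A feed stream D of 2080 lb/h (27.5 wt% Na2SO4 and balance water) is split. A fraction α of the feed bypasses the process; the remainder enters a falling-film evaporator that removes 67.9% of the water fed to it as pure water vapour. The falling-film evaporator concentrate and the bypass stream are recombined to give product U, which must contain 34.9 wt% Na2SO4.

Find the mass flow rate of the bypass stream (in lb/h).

All 2080×0.275 = 572 lb/h of Na2SO4 reaches U, so U = 572/0.349 = 1639 lb/h and vapour = 441.03 lb/h.
The evaporator receives (1−α)·2080 of feed at 0.725 water and removes 0.679 of that water:
0.679×0.725×(1−α)×2080 = 441.03
(1−α) = 441.03/1023.9 = 0.4307;  α = 0.5693.
Bypass flow = 0.5693×2080 = 1184.1 lb/h.

1184 lb/h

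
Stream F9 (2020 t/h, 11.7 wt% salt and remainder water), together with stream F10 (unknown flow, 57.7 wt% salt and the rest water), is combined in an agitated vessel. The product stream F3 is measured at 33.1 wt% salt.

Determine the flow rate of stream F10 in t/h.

1757 t/h

Let F10 be the unknown flow. Total out = 2020 + F10.
salt balance: 236.34 + 0.577·F10 = 0.331·(2020 + F10)
(0.577 − 0.331)·F10 = 0.331×2020 − 236.34 = 432.28
F10 = 432.28 / 0.246 = 1757.2 t/h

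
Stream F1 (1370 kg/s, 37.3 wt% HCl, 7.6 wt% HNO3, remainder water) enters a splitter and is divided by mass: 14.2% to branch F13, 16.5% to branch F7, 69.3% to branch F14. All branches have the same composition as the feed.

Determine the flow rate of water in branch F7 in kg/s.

124.6 kg/s

Branch F7 total = 0.165×1370 = 226.05 kg/s.
water in F7 = 0.551×226.05 = 124.55 kg/s.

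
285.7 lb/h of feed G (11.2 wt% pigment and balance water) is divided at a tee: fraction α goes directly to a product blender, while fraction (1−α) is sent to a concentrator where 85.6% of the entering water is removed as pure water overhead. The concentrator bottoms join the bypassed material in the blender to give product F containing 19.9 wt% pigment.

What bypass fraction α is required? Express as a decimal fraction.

0.425

All 285.7×0.112 = 31.998 lb/h of pigment reaches F, so F = 31.998/0.199 = 160.8 lb/h and vapour = 124.9 lb/h.
The evaporator receives (1−α)·285.7 of feed at 0.888 water and removes 0.856 of that water:
0.856×0.888×(1−α)×285.7 = 124.9
(1−α) = 124.9/217.17 = 0.5751;  α = 0.4249.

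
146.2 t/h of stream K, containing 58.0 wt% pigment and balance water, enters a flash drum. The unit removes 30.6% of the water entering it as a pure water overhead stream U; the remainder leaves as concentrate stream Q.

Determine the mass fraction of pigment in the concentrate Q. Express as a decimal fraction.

0.666

pigment is not removed: 146.2×0.580 = 84.796 t/h of pigment enters Q.
water entering = 146.2×0.420 = 61.404 t/h; overhead removed = 0.306×61.404 = 18.79 t/h.
Concentrate = 146.2 − 18.79 = 127.41 t/h.
Mass fraction = 84.796/127.41 = 0.666.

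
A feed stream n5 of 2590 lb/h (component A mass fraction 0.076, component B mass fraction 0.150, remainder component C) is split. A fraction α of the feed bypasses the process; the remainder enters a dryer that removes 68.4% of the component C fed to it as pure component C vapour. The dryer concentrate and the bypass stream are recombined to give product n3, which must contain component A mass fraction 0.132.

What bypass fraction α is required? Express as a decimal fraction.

0.199

All 2590×0.076 = 196.84 lb/h of component A reaches n3, so n3 = 196.84/0.132 = 1491.2 lb/h and vapour = 1098.8 lb/h.
The evaporator receives (1−α)·2590 of feed at 0.774 component C and removes 0.684 of that component C:
0.684×0.774×(1−α)×2590 = 1098.8
(1−α) = 1098.8/1371.2 = 0.8013;  α = 0.1987.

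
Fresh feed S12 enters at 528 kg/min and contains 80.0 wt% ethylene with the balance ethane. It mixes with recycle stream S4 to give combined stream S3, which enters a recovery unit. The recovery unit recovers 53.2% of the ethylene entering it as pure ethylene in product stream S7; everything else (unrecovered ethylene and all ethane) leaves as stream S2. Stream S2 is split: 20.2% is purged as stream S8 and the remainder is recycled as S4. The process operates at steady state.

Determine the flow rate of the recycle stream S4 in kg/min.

ethane enters only via S12 and leaves only via the purge: 528×0.200 = 0.202×(ethane in S2), and the recovery unit passes all ethane, so ethane in S3 = ethane in S2 = 522.77 kg/min.
ethylene in S3: m_A = 528×0.800 + (1−0.202)·(1−0.532)·m_A, so m_A = 422.4/0.6265 = 674.18 kg/min.
S2 = (1−0.532)×674.18 + 522.77 = 838.29 kg/min.
Recycle S4 = (1−0.202)×838.29 = 668.96 kg/min.

669 kg/min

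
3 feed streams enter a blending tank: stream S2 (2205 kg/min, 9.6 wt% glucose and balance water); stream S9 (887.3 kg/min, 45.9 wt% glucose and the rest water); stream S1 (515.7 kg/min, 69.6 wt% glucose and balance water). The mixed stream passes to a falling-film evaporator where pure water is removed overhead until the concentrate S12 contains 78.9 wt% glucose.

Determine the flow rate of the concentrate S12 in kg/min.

glucose entering = 2205×0.096 + 887.3×0.459 + 515.7×0.696 = 977.88 kg/min.
All glucose reports to S12, so S12 = 977.88/0.789 = 1239.4 kg/min.

1239 kg/min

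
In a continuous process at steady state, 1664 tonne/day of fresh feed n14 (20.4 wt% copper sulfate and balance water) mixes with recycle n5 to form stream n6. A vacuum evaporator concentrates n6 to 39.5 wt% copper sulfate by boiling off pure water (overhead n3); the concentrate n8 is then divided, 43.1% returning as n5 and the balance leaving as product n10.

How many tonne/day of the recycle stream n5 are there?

651 tonne/day

Overall copper sulfate balance (none leaves overhead): copper sulfate in fresh feed = copper sulfate in product, i.e. 1664×0.204 = (1−0.431)·n8·0.395.
n8 = 339.46/(0.395×0.569) = 1510.3 tonne/day.
Recycle n5 = 0.431×1510.3 = 650.96 tonne/day.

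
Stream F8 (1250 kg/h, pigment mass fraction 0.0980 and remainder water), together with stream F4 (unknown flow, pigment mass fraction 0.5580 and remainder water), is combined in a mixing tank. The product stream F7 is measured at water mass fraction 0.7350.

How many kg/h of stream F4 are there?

Let F4 be the unknown flow. Total out = 1250 + F4.
water balance: 1127.5 + 0.442·F4 = 0.735·(1250 + F4)
(0.442 − 0.735)·F4 = 0.735×1250 − 1127.5 = -208.75
F4 = -208.75 / -0.293 = 712.46 kg/h

712.5 kg/h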